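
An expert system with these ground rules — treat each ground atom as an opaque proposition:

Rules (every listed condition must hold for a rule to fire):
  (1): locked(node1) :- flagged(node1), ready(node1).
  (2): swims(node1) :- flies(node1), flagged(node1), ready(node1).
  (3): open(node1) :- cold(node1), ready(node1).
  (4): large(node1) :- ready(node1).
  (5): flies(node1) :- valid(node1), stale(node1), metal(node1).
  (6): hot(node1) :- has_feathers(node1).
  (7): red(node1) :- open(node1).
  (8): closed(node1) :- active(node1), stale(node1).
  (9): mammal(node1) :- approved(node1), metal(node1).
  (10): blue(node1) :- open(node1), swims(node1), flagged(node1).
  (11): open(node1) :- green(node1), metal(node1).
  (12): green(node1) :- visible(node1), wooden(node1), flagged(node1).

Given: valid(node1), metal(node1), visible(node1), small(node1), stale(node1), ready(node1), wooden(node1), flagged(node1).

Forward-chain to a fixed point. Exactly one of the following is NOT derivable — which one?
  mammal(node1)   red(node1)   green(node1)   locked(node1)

mammal(node1)

Round 1 — (1), (4), (5), (12), derive locked(node1), large(node1), flies(node1), green(node1).
Round 2 — (2), (11), derive swims(node1), open(node1).
Round 3 — (7), (10), derive red(node1), blue(node1).
Derived: red(node1) (round 3), green(node1) (round 1), locked(node1) (round 1). mammal(node1) never appears in any round.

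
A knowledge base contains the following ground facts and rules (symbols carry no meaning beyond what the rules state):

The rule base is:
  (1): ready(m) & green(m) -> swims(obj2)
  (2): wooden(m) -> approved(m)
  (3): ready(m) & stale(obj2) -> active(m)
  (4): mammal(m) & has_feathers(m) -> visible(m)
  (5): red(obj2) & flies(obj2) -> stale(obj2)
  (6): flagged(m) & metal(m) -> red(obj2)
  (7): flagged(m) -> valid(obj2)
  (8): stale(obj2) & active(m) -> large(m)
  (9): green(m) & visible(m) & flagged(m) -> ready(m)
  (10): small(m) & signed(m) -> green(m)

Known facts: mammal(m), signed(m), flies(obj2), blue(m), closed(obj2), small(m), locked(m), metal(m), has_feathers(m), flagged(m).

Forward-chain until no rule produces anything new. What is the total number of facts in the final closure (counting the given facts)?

[1] (4) [mammal(m) & has_feathers(m) -> visible(m)]; (6) [flagged(m) & metal(m) -> red(obj2)]; (7) [flagged(m) -> valid(obj2)]; (10) [small(m) & signed(m) -> green(m)]. ⇒ new: visible(m), red(obj2), valid(obj2), green(m).
[2] (5) [red(obj2) & flies(obj2) -> stale(obj2)]; (9) [green(m) & visible(m) & flagged(m) -> ready(m)]. ⇒ new: stale(obj2), ready(m).
[3] (1) [ready(m) & green(m) -> swims(obj2)]; (3) [ready(m) & stale(obj2) -> active(m)]. ⇒ new: swims(obj2), active(m).
[4] (8) [stale(obj2) & active(m) -> large(m)]. ⇒ new: large(m).
Closure: {active(m), blue(m), closed(obj2), flagged(m), flies(obj2), green(m), has_feathers(m), large(m), locked(m), mammal(m), metal(m), ready(m), red(obj2), signed(m), small(m), stale(obj2), swims(obj2), valid(obj2), visible(m)} — 19 facts.

19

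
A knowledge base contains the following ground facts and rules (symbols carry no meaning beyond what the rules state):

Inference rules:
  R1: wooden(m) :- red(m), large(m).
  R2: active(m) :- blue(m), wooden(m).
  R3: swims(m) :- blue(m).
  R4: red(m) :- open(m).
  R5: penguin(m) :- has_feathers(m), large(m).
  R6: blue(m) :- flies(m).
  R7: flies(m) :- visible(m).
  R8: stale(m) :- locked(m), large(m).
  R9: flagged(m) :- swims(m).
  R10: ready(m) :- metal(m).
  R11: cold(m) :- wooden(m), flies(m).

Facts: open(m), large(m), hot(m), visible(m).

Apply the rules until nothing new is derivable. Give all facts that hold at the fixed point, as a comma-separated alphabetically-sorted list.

active(m), blue(m), cold(m), flagged(m), flies(m), hot(m), large(m), open(m), red(m), swims(m), visible(m), wooden(m)

Round 1 fires R4, R7, giving red(m), flies(m).
Round 2 fires R1, R6, giving wooden(m), blue(m).
Round 3 fires R2, R3, R11, giving active(m), swims(m), cold(m).
Round 4 fires R9, giving flagged(m).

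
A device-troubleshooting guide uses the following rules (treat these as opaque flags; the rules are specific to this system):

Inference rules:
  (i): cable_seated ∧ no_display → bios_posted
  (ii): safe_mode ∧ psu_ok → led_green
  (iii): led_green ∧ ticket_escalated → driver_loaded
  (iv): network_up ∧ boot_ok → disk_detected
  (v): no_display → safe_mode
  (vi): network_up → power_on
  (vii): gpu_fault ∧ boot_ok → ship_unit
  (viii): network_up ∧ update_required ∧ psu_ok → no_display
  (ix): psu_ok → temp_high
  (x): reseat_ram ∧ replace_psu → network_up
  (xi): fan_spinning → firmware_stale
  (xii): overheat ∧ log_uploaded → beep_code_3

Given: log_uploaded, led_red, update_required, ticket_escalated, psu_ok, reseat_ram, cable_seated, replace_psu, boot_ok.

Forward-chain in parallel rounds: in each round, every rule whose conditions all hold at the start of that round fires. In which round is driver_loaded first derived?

5

Round 1: (ix) [psu_ok → temp_high]; (x) [reseat_ram ∧ replace_psu → network_up]. New: temp_high, network_up.
Round 2: (iv) [network_up ∧ boot_ok → disk_detected]; (vi) [network_up → power_on]; (viii) [network_up ∧ update_required ∧ psu_ok → no_display]. New: disk_detected, power_on, no_display.
Round 3: (i) [cable_seated ∧ no_display → bios_posted]; (v) [no_display → safe_mode]. New: bios_posted, safe_mode.
Round 4: (ii) [safe_mode ∧ psu_ok → led_green]. New: led_green.
Round 5: (iii) [led_green ∧ ticket_escalated → driver_loaded]. New: driver_loaded.
driver_loaded first appears in round 5.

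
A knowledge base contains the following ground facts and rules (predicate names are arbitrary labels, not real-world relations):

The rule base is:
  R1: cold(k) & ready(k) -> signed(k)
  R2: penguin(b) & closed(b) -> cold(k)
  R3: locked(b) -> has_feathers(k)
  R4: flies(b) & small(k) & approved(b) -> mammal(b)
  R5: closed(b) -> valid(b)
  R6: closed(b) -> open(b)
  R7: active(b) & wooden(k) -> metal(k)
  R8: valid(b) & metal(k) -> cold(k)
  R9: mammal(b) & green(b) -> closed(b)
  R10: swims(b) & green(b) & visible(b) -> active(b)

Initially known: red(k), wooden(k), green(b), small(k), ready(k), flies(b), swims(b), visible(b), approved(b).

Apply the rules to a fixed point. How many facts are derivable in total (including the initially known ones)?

17

Round 1: R4 [flies(b) & small(k) & approved(b) -> mammal(b)]; R10 [swims(b) & green(b) & visible(b) -> active(b)]. Adds mammal(b), active(b).
Round 2: R7 [active(b) & wooden(k) -> metal(k)]; R9 [mammal(b) & green(b) -> closed(b)]. Adds metal(k), closed(b).
Round 3: R5 [closed(b) -> valid(b)]; R6 [closed(b) -> open(b)]. Adds valid(b), open(b).
Round 4: R8 [valid(b) & metal(k) -> cold(k)]. Adds cold(k).
Round 5: R1 [cold(k) & ready(k) -> signed(k)]. Adds signed(k).
Closure: {active(b), approved(b), closed(b), cold(k), flies(b), green(b), mammal(b), metal(k), open(b), ready(k), red(k), signed(k), small(k), swims(b), valid(b), visible(b), wooden(k)} — 17 facts.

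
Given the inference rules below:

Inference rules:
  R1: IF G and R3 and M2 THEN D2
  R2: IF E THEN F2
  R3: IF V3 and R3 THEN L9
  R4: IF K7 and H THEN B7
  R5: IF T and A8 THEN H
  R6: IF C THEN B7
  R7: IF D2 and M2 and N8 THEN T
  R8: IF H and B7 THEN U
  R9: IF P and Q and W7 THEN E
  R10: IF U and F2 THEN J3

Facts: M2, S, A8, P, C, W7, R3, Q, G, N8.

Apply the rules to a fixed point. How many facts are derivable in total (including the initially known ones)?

18

Round 1: R1 [IF G and R3 and M2 THEN D2]; R6 [IF C THEN B7]; R9 [IF P and Q and W7 THEN E]. New: D2, B7, E.
Round 2: R2 [IF E THEN F2]; R7 [IF D2 and M2 and N8 THEN T]. New: F2, T.
Round 3: R5 [IF T and A8 THEN H]. New: H.
Round 4: R8 [IF H and B7 THEN U]. New: U.
Round 5: R10 [IF U and F2 THEN J3]. New: J3.
Closure: {A8, B7, C, D2, E, F2, G, H, J3, M2, N8, P, Q, R3, S, T, U, W7} — 18 facts.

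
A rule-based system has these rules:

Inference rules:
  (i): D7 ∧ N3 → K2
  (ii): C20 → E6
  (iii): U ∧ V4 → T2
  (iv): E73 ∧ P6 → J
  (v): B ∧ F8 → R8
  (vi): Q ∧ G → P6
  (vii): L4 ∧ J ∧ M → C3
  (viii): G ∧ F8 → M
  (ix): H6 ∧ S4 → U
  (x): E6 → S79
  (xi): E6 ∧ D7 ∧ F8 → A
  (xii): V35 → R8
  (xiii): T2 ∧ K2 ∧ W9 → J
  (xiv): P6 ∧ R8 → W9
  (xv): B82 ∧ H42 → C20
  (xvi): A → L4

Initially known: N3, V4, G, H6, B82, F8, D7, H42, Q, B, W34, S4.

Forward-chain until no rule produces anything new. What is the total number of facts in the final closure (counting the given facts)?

Round 1: (i) [D7 ∧ N3 → K2]; (v) [B ∧ F8 → R8]; (vi) [Q ∧ G → P6]; (viii) [G ∧ F8 → M]; (ix) [H6 ∧ S4 → U]; (xv) [B82 ∧ H42 → C20]. Adds K2, R8, P6, M, U, C20.
Round 2: (ii) [C20 → E6]; (iii) [U ∧ V4 → T2]; (xiv) [P6 ∧ R8 → W9]. Adds E6, T2, W9.
Round 3: (x) [E6 → S79]; (xi) [E6 ∧ D7 ∧ F8 → A]; (xiii) [T2 ∧ K2 ∧ W9 → J]. Adds S79, A, J.
Round 4: (xvi) [A → L4]. Adds L4.
Round 5: (vii) [L4 ∧ J ∧ M → C3]. Adds C3.
Closure: {A, B, B82, C20, C3, D7, E6, F8, G, H42, H6, J, K2, L4, M, N3, P6, Q, R8, S4, S79, T2, U, V4, W34, W9} — 26 facts.

26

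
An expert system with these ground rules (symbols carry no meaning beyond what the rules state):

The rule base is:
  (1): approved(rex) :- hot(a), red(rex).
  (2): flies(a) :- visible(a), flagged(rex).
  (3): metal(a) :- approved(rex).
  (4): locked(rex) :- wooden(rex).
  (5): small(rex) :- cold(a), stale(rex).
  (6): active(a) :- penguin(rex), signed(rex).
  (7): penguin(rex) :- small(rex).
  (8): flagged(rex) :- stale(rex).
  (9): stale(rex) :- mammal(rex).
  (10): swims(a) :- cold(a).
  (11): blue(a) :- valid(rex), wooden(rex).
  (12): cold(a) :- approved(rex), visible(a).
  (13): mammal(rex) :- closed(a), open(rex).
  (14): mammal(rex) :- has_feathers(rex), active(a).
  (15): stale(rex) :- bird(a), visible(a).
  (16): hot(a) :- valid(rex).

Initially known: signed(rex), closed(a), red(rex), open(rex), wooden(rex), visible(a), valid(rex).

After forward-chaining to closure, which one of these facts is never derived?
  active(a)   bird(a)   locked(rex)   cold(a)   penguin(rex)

bird(a)

Round 1 fires (4), (11), (13), (16), giving locked(rex), blue(a), mammal(rex), hot(a).
Round 2 fires (1), (9), giving approved(rex), stale(rex).
Round 3 fires (3), (8), (12), giving metal(a), flagged(rex), cold(a).
Round 4 fires (2), (5), (10), giving flies(a), small(rex), swims(a).
Round 5 fires (7), giving penguin(rex).
Round 6 fires (6), giving active(a).
Derived: locked(rex) (round 1), active(a) (round 6), penguin(rex) (round 5), cold(a) (round 3). bird(a) never appears in any round.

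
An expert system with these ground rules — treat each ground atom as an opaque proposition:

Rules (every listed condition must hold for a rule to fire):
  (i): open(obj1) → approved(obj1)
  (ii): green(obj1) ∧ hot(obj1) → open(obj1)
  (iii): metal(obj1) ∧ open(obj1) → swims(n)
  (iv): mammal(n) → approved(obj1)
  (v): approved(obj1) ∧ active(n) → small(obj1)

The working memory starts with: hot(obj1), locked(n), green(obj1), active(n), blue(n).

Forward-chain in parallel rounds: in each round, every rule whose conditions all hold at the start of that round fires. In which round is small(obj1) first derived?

3

Round 1 — (ii), derive open(obj1).
Round 2 — (i), derive approved(obj1).
Round 3 — (v), derive small(obj1).
small(obj1) first appears in round 3.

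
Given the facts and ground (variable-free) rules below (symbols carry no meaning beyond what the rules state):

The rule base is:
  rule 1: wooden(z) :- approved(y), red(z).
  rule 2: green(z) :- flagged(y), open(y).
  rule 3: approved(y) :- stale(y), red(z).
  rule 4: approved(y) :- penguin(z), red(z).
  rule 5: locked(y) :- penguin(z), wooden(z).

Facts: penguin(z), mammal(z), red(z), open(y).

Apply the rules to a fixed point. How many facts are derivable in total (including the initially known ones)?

Round 1 fires rule 4, giving approved(y).
Round 2 fires rule 1, giving wooden(z).
Round 3 fires rule 5, giving locked(y).
Closure: {approved(y), locked(y), mammal(z), open(y), penguin(z), red(z), wooden(z)} — 7 facts.

7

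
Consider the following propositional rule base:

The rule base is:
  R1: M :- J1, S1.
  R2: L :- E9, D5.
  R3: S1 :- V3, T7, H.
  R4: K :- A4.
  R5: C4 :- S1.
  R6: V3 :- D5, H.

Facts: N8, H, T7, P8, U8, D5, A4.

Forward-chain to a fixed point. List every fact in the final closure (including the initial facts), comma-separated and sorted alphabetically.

A4, C4, D5, H, K, N8, P8, S1, T7, U8, V3

Round 1 — R4, R6, derive K, V3.
Round 2 — R3, derive S1.
Round 3 — R5, derive C4.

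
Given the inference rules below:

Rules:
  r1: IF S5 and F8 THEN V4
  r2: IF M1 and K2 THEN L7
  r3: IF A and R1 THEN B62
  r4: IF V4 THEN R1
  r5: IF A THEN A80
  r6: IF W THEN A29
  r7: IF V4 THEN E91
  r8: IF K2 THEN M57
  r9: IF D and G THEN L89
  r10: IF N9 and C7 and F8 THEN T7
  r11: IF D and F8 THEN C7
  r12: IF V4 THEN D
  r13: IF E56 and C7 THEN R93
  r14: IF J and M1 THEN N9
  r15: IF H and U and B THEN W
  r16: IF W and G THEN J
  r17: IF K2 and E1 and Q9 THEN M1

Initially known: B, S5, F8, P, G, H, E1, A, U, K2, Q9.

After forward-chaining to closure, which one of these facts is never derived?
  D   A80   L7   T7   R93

Round 1: r1 [IF S5 and F8 THEN V4]; r5 [IF A THEN A80]; r8 [IF K2 THEN M57]; r15 [IF H and U and B THEN W]; r17 [IF K2 and E1 and Q9 THEN M1]. Adds V4, A80, M57, W, M1.
Round 2: r2 [IF M1 and K2 THEN L7]; r4 [IF V4 THEN R1]; r6 [IF W THEN A29]; r7 [IF V4 THEN E91]; r12 [IF V4 THEN D]; r16 [IF W and G THEN J]. Adds L7, R1, A29, E91, D, J.
Round 3: r3 [IF A and R1 THEN B62]; r9 [IF D and G THEN L89]; r11 [IF D and F8 THEN C7]; r14 [IF J and M1 THEN N9]. Adds B62, L89, C7, N9.
Round 4: r10 [IF N9 and C7 and F8 THEN T7]. Adds T7.
Derived: D (round 2), A80 (round 1), T7 (round 4), L7 (round 2). R93 never appears in any round.

R93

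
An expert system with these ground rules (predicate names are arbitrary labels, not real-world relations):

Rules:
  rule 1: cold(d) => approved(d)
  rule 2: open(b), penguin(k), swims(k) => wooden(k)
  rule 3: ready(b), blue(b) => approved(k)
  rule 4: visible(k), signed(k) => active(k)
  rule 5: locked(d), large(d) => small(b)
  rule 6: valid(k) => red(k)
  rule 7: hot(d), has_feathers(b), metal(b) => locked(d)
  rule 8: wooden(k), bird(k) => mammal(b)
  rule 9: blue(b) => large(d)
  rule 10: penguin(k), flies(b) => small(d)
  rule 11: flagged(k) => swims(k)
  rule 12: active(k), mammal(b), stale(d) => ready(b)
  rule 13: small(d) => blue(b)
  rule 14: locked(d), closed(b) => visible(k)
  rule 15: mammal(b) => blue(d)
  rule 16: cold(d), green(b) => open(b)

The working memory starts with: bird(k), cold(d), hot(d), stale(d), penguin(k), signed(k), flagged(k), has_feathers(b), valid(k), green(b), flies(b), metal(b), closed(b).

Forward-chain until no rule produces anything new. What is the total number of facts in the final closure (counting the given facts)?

29

Round 1: rule 1 [cold(d) => approved(d)]; rule 6 [valid(k) => red(k)]; rule 7 [hot(d), has_feathers(b), metal(b) => locked(d)]; rule 10 [penguin(k), flies(b) => small(d)]; rule 11 [flagged(k) => swims(k)]; rule 16 [cold(d), green(b) => open(b)]. New: approved(d), red(k), locked(d), small(d), swims(k), open(b).
Round 2: rule 2 [open(b), penguin(k), swims(k) => wooden(k)]; rule 13 [small(d) => blue(b)]; rule 14 [locked(d), closed(b) => visible(k)]. New: wooden(k), blue(b), visible(k).
Round 3: rule 4 [visible(k), signed(k) => active(k)]; rule 8 [wooden(k), bird(k) => mammal(b)]; rule 9 [blue(b) => large(d)]. New: active(k), mammal(b), large(d).
Round 4: rule 5 [locked(d), large(d) => small(b)]; rule 12 [active(k), mammal(b), stale(d) => ready(b)]; rule 15 [mammal(b) => blue(d)]. New: small(b), ready(b), blue(d).
Round 5: rule 3 [ready(b), blue(b) => approved(k)]. New: approved(k).
Closure: {active(k), approved(d), approved(k), bird(k), blue(b), blue(d), closed(b), cold(d), flagged(k), flies(b), green(b), has_feathers(b), hot(d), large(d), locked(d), mammal(b), metal(b), open(b), penguin(k), ready(b), red(k), signed(k), small(b), small(d), stale(d), swims(k), valid(k), visible(k), wooden(k)} — 29 facts.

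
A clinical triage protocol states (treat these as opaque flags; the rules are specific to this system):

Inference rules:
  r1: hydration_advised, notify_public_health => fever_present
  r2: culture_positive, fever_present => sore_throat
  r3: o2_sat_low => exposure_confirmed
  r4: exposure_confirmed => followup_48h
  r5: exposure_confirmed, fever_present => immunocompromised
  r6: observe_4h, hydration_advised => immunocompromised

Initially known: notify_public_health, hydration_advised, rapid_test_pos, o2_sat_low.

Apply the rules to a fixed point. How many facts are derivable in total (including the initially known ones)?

8

[1] r1 [hydration_advised, notify_public_health => fever_present]; r3 [o2_sat_low => exposure_confirmed]. ⇒ new: fever_present, exposure_confirmed.
[2] r4 [exposure_confirmed => followup_48h]; r5 [exposure_confirmed, fever_present => immunocompromised]. ⇒ new: followup_48h, immunocompromised.
Closure: {exposure_confirmed, fever_present, followup_48h, hydration_advised, immunocompromised, notify_public_health, o2_sat_low, rapid_test_pos} — 8 facts.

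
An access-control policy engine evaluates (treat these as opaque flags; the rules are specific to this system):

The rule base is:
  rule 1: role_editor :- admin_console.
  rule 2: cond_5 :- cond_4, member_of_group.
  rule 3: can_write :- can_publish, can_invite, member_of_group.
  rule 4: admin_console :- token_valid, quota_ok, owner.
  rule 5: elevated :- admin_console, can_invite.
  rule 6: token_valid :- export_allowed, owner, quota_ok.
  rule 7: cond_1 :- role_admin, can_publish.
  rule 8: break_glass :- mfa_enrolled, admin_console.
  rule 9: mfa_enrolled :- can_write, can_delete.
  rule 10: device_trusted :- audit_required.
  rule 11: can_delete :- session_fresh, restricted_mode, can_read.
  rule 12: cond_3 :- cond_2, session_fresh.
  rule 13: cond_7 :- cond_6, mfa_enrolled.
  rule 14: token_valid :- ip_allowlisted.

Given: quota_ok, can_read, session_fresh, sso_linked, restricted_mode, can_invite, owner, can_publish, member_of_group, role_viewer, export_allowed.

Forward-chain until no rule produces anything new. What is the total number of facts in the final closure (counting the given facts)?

Round 1: rule 3 [can_write :- can_publish, can_invite, member_of_group.]; rule 6 [token_valid :- export_allowed, owner, quota_ok.]; rule 11 [can_delete :- session_fresh, restricted_mode, can_read.]. Adds can_write, token_valid, can_delete.
Round 2: rule 4 [admin_console :- token_valid, quota_ok, owner.]; rule 9 [mfa_enrolled :- can_write, can_delete.]. Adds admin_console, mfa_enrolled.
Round 3: rule 1 [role_editor :- admin_console.]; rule 5 [elevated :- admin_console, can_invite.]; rule 8 [break_glass :- mfa_enrolled, admin_console.]. Adds role_editor, elevated, break_glass.
Closure: {admin_console, break_glass, can_delete, can_invite, can_publish, can_read, can_write, elevated, export_allowed, member_of_group, mfa_enrolled, owner, quota_ok, restricted_mode, role_editor, role_viewer, session_fresh, sso_linked, token_valid} — 19 facts.

19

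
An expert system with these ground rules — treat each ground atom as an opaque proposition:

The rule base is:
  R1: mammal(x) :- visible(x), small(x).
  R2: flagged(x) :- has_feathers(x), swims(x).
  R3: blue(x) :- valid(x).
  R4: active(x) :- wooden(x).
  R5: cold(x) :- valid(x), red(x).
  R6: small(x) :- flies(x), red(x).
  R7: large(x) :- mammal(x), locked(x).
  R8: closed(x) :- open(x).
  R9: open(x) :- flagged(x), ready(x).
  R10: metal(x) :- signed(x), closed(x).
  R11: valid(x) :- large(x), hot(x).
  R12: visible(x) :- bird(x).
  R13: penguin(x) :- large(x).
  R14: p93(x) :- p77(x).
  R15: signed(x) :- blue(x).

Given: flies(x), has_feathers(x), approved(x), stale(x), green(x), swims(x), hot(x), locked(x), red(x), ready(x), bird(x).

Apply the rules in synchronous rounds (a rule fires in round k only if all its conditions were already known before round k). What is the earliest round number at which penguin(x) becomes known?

Round 1: R2 [flagged(x) :- has_feathers(x), swims(x).]; R6 [small(x) :- flies(x), red(x).]; R12 [visible(x) :- bird(x).]. New: flagged(x), small(x), visible(x).
Round 2: R1 [mammal(x) :- visible(x), small(x).]; R9 [open(x) :- flagged(x), ready(x).]. New: mammal(x), open(x).
Round 3: R7 [large(x) :- mammal(x), locked(x).]; R8 [closed(x) :- open(x).]. New: large(x), closed(x).
Round 4: R11 [valid(x) :- large(x), hot(x).]; R13 [penguin(x) :- large(x).]. New: valid(x), penguin(x).
penguin(x) first appears in round 4.

4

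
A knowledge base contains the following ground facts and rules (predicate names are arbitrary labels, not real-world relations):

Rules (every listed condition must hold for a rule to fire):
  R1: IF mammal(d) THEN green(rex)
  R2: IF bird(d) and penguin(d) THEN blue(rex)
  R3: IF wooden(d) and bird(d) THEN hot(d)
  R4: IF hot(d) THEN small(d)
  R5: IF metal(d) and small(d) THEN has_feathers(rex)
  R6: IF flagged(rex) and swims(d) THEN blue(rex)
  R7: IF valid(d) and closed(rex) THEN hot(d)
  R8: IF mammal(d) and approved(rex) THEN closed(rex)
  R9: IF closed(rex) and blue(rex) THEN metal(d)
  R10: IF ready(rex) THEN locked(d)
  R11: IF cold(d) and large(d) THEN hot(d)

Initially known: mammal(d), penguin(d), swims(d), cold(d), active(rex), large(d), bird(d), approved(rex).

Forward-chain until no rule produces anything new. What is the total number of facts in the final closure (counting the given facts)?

15

Round 1: R1 [IF mammal(d) THEN green(rex)]; R2 [IF bird(d) and penguin(d) THEN blue(rex)]; R8 [IF mammal(d) and approved(rex) THEN closed(rex)]; R11 [IF cold(d) and large(d) THEN hot(d)]. New: green(rex), blue(rex), closed(rex), hot(d).
Round 2: R4 [IF hot(d) THEN small(d)]; R9 [IF closed(rex) and blue(rex) THEN metal(d)]. New: small(d), metal(d).
Round 3: R5 [IF metal(d) and small(d) THEN has_feathers(rex)]. New: has_feathers(rex).
Closure: {active(rex), approved(rex), bird(d), blue(rex), closed(rex), cold(d), green(rex), has_feathers(rex), hot(d), large(d), mammal(d), metal(d), penguin(d), small(d), swims(d)} — 15 facts.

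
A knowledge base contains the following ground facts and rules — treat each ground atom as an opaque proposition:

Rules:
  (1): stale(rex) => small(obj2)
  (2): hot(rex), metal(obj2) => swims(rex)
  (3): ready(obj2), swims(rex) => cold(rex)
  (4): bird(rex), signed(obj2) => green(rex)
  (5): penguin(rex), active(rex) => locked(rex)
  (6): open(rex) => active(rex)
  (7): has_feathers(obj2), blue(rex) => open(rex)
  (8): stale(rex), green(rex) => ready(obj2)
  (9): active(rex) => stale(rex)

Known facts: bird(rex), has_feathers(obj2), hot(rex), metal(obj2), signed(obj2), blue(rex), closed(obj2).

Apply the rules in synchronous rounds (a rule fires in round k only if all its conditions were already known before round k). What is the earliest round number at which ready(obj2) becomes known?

Round 1: (2) [hot(rex), metal(obj2) => swims(rex)]; (4) [bird(rex), signed(obj2) => green(rex)]; (7) [has_feathers(obj2), blue(rex) => open(rex)]. Adds swims(rex), green(rex), open(rex).
Round 2: (6) [open(rex) => active(rex)]. Adds active(rex).
Round 3: (9) [active(rex) => stale(rex)]. Adds stale(rex).
Round 4: (1) [stale(rex) => small(obj2)]; (8) [stale(rex), green(rex) => ready(obj2)]. Adds small(obj2), ready(obj2).
ready(obj2) first appears in round 4.

4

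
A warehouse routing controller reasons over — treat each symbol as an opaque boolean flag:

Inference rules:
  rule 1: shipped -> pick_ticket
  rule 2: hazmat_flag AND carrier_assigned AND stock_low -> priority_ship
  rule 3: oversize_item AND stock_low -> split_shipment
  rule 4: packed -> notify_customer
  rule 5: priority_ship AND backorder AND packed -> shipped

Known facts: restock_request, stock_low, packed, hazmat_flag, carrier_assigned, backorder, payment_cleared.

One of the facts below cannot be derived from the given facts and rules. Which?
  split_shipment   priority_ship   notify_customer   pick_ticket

[1] rule 2 [hazmat_flag AND carrier_assigned AND stock_low -> priority_ship]; rule 4 [packed -> notify_customer]. ⇒ new: priority_ship, notify_customer.
[2] rule 5 [priority_ship AND backorder AND packed -> shipped]. ⇒ new: shipped.
[3] rule 1 [shipped -> pick_ticket]. ⇒ new: pick_ticket.
Derived: priority_ship (round 1), pick_ticket (round 3), notify_customer (round 1). split_shipment never appears in any round.

split_shipment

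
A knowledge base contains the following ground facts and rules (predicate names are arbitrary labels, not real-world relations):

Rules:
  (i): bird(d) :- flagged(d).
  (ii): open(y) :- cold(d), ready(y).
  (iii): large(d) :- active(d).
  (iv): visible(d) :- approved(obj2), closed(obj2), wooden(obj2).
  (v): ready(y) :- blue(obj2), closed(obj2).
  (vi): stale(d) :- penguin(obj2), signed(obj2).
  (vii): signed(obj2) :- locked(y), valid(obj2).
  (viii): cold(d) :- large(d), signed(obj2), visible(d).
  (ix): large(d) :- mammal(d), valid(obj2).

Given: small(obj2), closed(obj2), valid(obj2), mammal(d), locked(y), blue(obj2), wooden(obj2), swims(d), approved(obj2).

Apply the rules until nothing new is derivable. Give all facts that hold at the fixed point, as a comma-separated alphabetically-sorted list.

approved(obj2), blue(obj2), closed(obj2), cold(d), large(d), locked(y), mammal(d), open(y), ready(y), signed(obj2), small(obj2), swims(d), valid(obj2), visible(d), wooden(obj2)

[1] (iv) [visible(d) :- approved(obj2), closed(obj2), wooden(obj2).]; (v) [ready(y) :- blue(obj2), closed(obj2).]; (vii) [signed(obj2) :- locked(y), valid(obj2).]; (ix) [large(d) :- mammal(d), valid(obj2).]. ⇒ new: visible(d), ready(y), signed(obj2), large(d).
[2] (viii) [cold(d) :- large(d), signed(obj2), visible(d).]. ⇒ new: cold(d).
[3] (ii) [open(y) :- cold(d), ready(y).]. ⇒ new: open(y).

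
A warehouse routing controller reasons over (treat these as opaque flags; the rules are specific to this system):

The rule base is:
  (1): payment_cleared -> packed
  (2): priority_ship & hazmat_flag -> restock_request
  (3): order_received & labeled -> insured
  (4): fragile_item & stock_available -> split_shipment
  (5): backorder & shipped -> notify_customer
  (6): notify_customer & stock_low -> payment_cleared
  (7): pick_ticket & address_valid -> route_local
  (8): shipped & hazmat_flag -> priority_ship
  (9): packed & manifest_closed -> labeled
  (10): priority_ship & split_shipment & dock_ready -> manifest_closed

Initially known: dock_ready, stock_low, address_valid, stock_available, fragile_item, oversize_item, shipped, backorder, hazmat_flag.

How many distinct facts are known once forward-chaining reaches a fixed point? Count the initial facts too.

Round 1 fires (4), (5), (8), giving split_shipment, notify_customer, priority_ship.
Round 2 fires (2), (6), (10), giving restock_request, payment_cleared, manifest_closed.
Round 3 fires (1), giving packed.
Round 4 fires (9), giving labeled.
Closure: {address_valid, backorder, dock_ready, fragile_item, hazmat_flag, labeled, manifest_closed, notify_customer, oversize_item, packed, payment_cleared, priority_ship, restock_request, shipped, split_shipment, stock_available, stock_low} — 17 facts.

17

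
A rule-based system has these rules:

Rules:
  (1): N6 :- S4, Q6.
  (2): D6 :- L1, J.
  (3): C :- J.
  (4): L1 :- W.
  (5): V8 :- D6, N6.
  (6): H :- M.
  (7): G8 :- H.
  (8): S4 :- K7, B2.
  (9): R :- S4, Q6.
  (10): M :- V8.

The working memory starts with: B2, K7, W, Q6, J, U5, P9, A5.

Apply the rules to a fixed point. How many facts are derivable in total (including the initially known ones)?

18

Round 1: (3) [C :- J.]; (4) [L1 :- W.]; (8) [S4 :- K7, B2.]. Adds C, L1, S4.
Round 2: (1) [N6 :- S4, Q6.]; (2) [D6 :- L1, J.]; (9) [R :- S4, Q6.]. Adds N6, D6, R.
Round 3: (5) [V8 :- D6, N6.]. Adds V8.
Round 4: (10) [M :- V8.]. Adds M.
Round 5: (6) [H :- M.]. Adds H.
Round 6: (7) [G8 :- H.]. Adds G8.
Closure: {A5, B2, C, D6, G8, H, J, K7, L1, M, N6, P9, Q6, R, S4, U5, V8, W} — 18 facts.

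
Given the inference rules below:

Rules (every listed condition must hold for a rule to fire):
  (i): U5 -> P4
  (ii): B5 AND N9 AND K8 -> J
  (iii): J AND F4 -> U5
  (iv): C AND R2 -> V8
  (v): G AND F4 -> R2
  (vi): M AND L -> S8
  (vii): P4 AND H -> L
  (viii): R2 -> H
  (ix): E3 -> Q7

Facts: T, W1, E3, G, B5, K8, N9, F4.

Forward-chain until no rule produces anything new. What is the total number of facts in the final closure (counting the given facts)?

Round 1: (ii) [B5 AND N9 AND K8 -> J]; (v) [G AND F4 -> R2]; (ix) [E3 -> Q7]. New: J, R2, Q7.
Round 2: (iii) [J AND F4 -> U5]; (viii) [R2 -> H]. New: U5, H.
Round 3: (i) [U5 -> P4]. New: P4.
Round 4: (vii) [P4 AND H -> L]. New: L.
Closure: {B5, E3, F4, G, H, J, K8, L, N9, P4, Q7, R2, T, U5, W1} — 15 facts.

15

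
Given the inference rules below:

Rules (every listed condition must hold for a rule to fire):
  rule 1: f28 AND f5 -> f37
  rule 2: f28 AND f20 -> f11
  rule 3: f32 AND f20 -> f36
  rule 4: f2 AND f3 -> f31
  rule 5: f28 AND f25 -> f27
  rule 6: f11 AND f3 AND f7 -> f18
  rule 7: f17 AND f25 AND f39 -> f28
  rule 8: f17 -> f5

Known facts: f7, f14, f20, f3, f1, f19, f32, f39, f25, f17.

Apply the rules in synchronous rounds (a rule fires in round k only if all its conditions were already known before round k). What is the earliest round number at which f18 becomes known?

3

Round 1: rule 3 [f32 AND f20 -> f36]; rule 7 [f17 AND f25 AND f39 -> f28]; rule 8 [f17 -> f5]. Adds f36, f28, f5.
Round 2: rule 1 [f28 AND f5 -> f37]; rule 2 [f28 AND f20 -> f11]; rule 5 [f28 AND f25 -> f27]. Adds f37, f11, f27.
Round 3: rule 6 [f11 AND f3 AND f7 -> f18]. Adds f18.
f18 first appears in round 3.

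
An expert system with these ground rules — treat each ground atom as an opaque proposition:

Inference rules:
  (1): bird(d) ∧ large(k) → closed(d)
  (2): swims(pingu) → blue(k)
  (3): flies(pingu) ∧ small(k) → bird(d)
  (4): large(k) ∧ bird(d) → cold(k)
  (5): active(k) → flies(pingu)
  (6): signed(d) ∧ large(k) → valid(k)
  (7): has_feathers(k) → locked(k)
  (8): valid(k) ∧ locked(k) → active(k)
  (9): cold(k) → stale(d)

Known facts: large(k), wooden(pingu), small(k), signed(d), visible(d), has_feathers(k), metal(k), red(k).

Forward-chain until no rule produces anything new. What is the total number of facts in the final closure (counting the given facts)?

16

Round 1: (6) [signed(d) ∧ large(k) → valid(k)]; (7) [has_feathers(k) → locked(k)]. Adds valid(k), locked(k).
Round 2: (8) [valid(k) ∧ locked(k) → active(k)]. Adds active(k).
Round 3: (5) [active(k) → flies(pingu)]. Adds flies(pingu).
Round 4: (3) [flies(pingu) ∧ small(k) → bird(d)]. Adds bird(d).
Round 5: (1) [bird(d) ∧ large(k) → closed(d)]; (4) [large(k) ∧ bird(d) → cold(k)]. Adds closed(d), cold(k).
Round 6: (9) [cold(k) → stale(d)]. Adds stale(d).
Closure: {active(k), bird(d), closed(d), cold(k), flies(pingu), has_feathers(k), large(k), locked(k), metal(k), red(k), signed(d), small(k), stale(d), valid(k), visible(d), wooden(pingu)} — 16 facts.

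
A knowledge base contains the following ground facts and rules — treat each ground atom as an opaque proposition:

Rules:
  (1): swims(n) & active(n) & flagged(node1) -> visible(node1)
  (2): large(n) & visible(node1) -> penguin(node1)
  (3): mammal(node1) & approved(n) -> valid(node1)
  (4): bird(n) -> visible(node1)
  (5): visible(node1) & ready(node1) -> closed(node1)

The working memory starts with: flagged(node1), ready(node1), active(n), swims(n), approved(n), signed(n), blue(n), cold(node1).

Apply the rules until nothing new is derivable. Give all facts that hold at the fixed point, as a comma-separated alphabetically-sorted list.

active(n), approved(n), blue(n), closed(node1), cold(node1), flagged(node1), ready(node1), signed(n), swims(n), visible(node1)

Round 1 — (1), derive visible(node1).
Round 2 — (5), derive closed(node1).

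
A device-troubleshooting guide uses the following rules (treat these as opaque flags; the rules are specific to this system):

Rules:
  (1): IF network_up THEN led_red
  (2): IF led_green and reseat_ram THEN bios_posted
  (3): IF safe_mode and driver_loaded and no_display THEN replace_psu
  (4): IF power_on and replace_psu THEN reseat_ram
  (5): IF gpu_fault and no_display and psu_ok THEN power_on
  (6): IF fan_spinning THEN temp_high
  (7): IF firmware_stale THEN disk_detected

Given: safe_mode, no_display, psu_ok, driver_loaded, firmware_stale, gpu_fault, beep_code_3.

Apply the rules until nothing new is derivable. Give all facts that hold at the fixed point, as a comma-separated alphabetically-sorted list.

beep_code_3, disk_detected, driver_loaded, firmware_stale, gpu_fault, no_display, power_on, psu_ok, replace_psu, reseat_ram, safe_mode

Round 1 fires (3), (5), (7), giving replace_psu, power_on, disk_detected.
Round 2 fires (4), giving reseat_ram.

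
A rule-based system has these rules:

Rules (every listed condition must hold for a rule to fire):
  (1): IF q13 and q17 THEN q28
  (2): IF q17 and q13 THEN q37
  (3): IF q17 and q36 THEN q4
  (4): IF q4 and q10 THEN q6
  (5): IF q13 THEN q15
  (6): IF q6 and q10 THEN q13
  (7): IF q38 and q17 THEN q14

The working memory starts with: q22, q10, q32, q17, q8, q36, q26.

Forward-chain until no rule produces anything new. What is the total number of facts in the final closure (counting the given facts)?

Round 1: (3) [IF q17 and q36 THEN q4]. Adds q4.
Round 2: (4) [IF q4 and q10 THEN q6]. Adds q6.
Round 3: (6) [IF q6 and q10 THEN q13]. Adds q13.
Round 4: (1) [IF q13 and q17 THEN q28]; (2) [IF q17 and q13 THEN q37]; (5) [IF q13 THEN q15]. Adds q28, q37, q15.
Closure: {q10, q13, q15, q17, q22, q26, q28, q32, q36, q37, q4, q6, q8} — 13 facts.

13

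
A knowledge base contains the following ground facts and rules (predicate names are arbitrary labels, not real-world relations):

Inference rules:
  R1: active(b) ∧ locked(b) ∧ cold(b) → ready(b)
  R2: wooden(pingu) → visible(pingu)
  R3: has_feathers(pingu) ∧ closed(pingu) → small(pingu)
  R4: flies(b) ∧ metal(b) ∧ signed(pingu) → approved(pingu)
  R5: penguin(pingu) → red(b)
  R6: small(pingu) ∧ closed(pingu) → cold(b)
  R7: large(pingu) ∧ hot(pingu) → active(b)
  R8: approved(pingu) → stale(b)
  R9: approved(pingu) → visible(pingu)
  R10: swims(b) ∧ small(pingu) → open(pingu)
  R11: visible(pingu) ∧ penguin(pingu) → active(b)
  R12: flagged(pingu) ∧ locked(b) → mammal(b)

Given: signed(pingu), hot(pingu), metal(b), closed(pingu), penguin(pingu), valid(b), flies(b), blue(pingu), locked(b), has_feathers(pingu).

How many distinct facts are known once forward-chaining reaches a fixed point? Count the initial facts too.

18

Round 1: R3 [has_feathers(pingu) ∧ closed(pingu) → small(pingu)]; R4 [flies(b) ∧ metal(b) ∧ signed(pingu) → approved(pingu)]; R5 [penguin(pingu) → red(b)]. Adds small(pingu), approved(pingu), red(b).
Round 2: R6 [small(pingu) ∧ closed(pingu) → cold(b)]; R8 [approved(pingu) → stale(b)]; R9 [approved(pingu) → visible(pingu)]. Adds cold(b), stale(b), visible(pingu).
Round 3: R11 [visible(pingu) ∧ penguin(pingu) → active(b)]. Adds active(b).
Round 4: R1 [active(b) ∧ locked(b) ∧ cold(b) → ready(b)]. Adds ready(b).
Closure: {active(b), approved(pingu), blue(pingu), closed(pingu), cold(b), flies(b), has_feathers(pingu), hot(pingu), locked(b), metal(b), penguin(pingu), ready(b), red(b), signed(pingu), small(pingu), stale(b), valid(b), visible(pingu)} — 18 facts.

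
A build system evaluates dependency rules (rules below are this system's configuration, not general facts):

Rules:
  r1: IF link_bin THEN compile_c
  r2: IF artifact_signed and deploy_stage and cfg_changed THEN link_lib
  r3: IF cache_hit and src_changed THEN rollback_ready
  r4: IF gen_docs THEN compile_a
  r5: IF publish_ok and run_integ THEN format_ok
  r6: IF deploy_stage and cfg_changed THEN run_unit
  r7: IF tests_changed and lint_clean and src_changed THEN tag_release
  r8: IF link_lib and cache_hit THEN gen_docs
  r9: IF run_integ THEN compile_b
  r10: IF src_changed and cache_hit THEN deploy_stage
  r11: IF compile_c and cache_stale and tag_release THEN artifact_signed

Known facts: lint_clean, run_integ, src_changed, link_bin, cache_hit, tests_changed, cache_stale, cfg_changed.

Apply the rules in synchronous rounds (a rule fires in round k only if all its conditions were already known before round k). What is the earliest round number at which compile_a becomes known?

5

Round 1: r1 [IF link_bin THEN compile_c]; r3 [IF cache_hit and src_changed THEN rollback_ready]; r7 [IF tests_changed and lint_clean and src_changed THEN tag_release]; r9 [IF run_integ THEN compile_b]; r10 [IF src_changed and cache_hit THEN deploy_stage]. Adds compile_c, rollback_ready, tag_release, compile_b, deploy_stage.
Round 2: r6 [IF deploy_stage and cfg_changed THEN run_unit]; r11 [IF compile_c and cache_stale and tag_release THEN artifact_signed]. Adds run_unit, artifact_signed.
Round 3: r2 [IF artifact_signed and deploy_stage and cfg_changed THEN link_lib]. Adds link_lib.
Round 4: r8 [IF link_lib and cache_hit THEN gen_docs]. Adds gen_docs.
Round 5: r4 [IF gen_docs THEN compile_a]. Adds compile_a.
compile_a first appears in round 5.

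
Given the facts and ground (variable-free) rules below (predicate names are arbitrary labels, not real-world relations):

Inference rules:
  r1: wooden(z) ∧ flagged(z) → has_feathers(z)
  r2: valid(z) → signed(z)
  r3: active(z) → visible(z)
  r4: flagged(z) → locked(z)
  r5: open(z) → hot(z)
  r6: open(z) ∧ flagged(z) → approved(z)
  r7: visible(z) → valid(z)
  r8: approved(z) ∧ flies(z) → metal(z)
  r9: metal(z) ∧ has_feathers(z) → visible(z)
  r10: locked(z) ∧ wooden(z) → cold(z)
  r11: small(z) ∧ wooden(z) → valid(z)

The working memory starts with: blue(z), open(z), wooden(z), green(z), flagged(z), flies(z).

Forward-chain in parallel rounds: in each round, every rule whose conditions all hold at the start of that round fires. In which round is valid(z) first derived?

4

[1] r1 [wooden(z) ∧ flagged(z) → has_feathers(z)]; r4 [flagged(z) → locked(z)]; r5 [open(z) → hot(z)]; r6 [open(z) ∧ flagged(z) → approved(z)]. ⇒ new: has_feathers(z), locked(z), hot(z), approved(z).
[2] r8 [approved(z) ∧ flies(z) → metal(z)]; r10 [locked(z) ∧ wooden(z) → cold(z)]. ⇒ new: metal(z), cold(z).
[3] r9 [metal(z) ∧ has_feathers(z) → visible(z)]. ⇒ new: visible(z).
[4] r7 [visible(z) → valid(z)]. ⇒ new: valid(z).
valid(z) first appears in round 4.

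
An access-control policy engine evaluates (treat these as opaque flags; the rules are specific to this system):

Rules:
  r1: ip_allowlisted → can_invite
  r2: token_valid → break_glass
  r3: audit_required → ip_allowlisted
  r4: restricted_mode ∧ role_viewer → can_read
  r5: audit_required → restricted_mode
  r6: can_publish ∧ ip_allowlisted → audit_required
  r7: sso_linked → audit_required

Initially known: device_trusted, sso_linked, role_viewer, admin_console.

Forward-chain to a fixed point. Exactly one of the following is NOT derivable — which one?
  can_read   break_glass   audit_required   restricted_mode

Round 1: r7 [sso_linked → audit_required]. Adds audit_required.
Round 2: r3 [audit_required → ip_allowlisted]; r5 [audit_required → restricted_mode]. Adds ip_allowlisted, restricted_mode.
Round 3: r1 [ip_allowlisted → can_invite]; r4 [restricted_mode ∧ role_viewer → can_read]. Adds can_invite, can_read.
Derived: restricted_mode (round 2), can_read (round 3), audit_required (round 1). break_glass never appears in any round.

break_glass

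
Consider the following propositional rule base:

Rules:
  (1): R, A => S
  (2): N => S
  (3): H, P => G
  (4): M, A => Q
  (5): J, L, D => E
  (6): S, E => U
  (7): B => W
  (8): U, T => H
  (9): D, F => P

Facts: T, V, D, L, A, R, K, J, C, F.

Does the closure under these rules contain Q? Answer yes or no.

no

Round 1 — (1), (5), (9), derive S, E, P.
Round 2 — (6), derive U.
Round 3 — (8), derive H.
Round 4 — (3), derive G.
Fixed point reached. Q is concluded only by (4); (4) needs M (never derived).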